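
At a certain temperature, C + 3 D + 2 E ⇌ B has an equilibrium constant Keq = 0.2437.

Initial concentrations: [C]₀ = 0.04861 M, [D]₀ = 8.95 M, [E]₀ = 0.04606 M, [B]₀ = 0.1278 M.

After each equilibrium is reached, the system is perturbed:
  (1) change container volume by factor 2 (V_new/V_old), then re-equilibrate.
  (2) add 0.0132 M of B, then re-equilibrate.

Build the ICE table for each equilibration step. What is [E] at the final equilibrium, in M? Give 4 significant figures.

[E]_eq = 0.123 M

Q₀ = 1.729 vs Keq = 0.2437 ⇒ Q>K, reverse
Step 1:
                    C           D           E           B
  Initial     0.04861        8.95     0.04606      0.1278
  Change      0.02249     0.06747     0.04498    -0.02249
  Equil        0.0711       9.017     0.09104      0.1053
  solve Keq expr → x = -0.02249; check Q = 0.2437
Then change container volume by factor 2 (V_new/V_old).
Step 2:
                    C           D           E           B
  Initial     0.03555       4.509     0.04552     0.05265
  Change      0.03267     0.09802     0.06535    -0.03267
  Equil       0.06822       4.607      0.1109     0.01998
  solve Keq expr → x = -0.03267; check Q = 0.2437
Then add 0.0132 M of B.
Step 3:
                    C           D           E           B
  Initial     0.06822       4.607      0.1109     0.03318
  Change     0.006073     0.01822     0.01215   -0.006073
  Equil        0.0743       4.625       0.123     0.02711
  solve Keq expr → x = -0.006073; check Q = 0.2437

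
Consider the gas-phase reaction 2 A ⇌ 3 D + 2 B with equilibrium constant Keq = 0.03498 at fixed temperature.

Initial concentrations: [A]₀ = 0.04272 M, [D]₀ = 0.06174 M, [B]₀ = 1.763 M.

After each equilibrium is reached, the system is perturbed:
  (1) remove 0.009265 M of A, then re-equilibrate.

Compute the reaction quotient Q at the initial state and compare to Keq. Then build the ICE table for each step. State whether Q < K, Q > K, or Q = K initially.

Q₀ = 0.4008 vs Keq = 0.03498 ⇒ Q>K, reverse
Step 1:
                    A           D           B
  init        0.04272     0.06174       1.763
  Δ           0.01794    -0.02691    -0.01794
  eq          0.06066     0.03483       1.745
  solve Keq expr → x = -0.008969; check Q = 0.03498
Then remove 0.009265 M of A.
Step 2:
                    A           D           B
  init        0.05139     0.03483       1.745
  Δ          0.001904   -0.002855   -0.001904
  eq           0.0533     0.03198       1.743
  solve Keq expr → x = -9.5176e-04; check Q = 0.03498

Q₀ = 0.4008; Q > K (proceeds reverse)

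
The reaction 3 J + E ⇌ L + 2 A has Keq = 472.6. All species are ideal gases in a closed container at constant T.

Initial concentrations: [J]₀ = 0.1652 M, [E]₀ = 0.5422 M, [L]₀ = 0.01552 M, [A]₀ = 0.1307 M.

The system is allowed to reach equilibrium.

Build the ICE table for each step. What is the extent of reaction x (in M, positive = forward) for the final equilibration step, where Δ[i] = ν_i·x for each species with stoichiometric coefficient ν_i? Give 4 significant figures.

x = 0.04712 M

Q₀ = 0.1085 vs Keq = 472.6 ⇒ Q<K, forward
Step 1:
                    J           E           L           A
  I            0.1652      0.5422     0.01552      0.1307
  C           -0.1414    -0.04712     0.04712     0.09424
  E           0.02384      0.4951     0.06264      0.2249
  solve Keq expr → x = 0.04712; check Q = 472.6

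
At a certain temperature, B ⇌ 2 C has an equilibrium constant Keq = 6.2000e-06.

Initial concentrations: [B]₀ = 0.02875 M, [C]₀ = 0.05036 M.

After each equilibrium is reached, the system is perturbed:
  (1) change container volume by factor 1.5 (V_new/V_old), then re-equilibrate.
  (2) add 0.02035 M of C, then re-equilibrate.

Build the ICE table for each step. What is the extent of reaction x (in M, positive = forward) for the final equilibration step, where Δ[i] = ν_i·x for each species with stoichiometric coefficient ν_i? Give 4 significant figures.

x = -0.01014 M

Q₀ = 0.08821 vs Keq = 6.2000e-06 ⇒ Q>K, reverse
Step 1:
                   B          C
  Initial    0.02875    0.05036
  Change     0.02489   -0.04978
  Equil      0.05364 5.7670e-04
  solve Keq expr → x = -0.02489; check Q = 6.2000e-06
Then change container volume by factor 1.5 (V_new/V_old).
Step 2:
                   B          C
  Initial    0.03576 3.8446e-04
  Change  -4.3061e-05 8.6123e-05
  Equil      0.03572 4.7059e-04
  solve Keq expr → x = 4.3061e-05; check Q = 6.2000e-06
Then add 0.02035 M of C.
Step 3:
                   B          C
  Initial    0.03572    0.02082
  Change     0.01014   -0.02029
  Equil      0.04586 5.3324e-04
  solve Keq expr → x = -0.01014; check Q = 6.2000e-06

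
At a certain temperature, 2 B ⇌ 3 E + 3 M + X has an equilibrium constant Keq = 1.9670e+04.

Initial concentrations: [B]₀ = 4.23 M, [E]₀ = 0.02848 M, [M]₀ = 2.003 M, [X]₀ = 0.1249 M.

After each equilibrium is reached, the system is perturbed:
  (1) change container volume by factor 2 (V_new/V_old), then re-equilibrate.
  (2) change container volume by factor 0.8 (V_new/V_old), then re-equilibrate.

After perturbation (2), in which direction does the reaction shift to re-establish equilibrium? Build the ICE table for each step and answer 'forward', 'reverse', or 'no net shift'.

Direction: reverse

Q₀ = 1.2958e-06 vs Keq = 1.9670e+04 ⇒ Q<K, forward
Step 1:
                    B           E           M           X
  Initial        4.23     0.02848       2.003      0.1249
  Change       -2.907       4.361       4.361       1.454
  Equil         1.323       4.389       6.364       1.579
  solve Keq expr → x = 1.454; check Q = 1.9670e+04
Then change container volume by factor 2 (V_new/V_old).
Step 2:
                    B           E           M           X
  Initial      0.6613       2.195       3.182      0.7893
  Change      -0.4125      0.6188      0.6188      0.2063
  Equil        0.2488       2.814       3.801      0.9956
  solve Keq expr → x = 0.2063; check Q = 1.9670e+04
Then change container volume by factor 0.8 (V_new/V_old).
Step 3:
                    B           E           M           X
  Initial       0.311       3.517       4.751       1.244
  Change       0.1392     -0.2088     -0.2088    -0.06959
  Equil        0.4502       3.308       4.542       1.175
  solve Keq expr → x = -0.06959; check Q = 1.9670e+04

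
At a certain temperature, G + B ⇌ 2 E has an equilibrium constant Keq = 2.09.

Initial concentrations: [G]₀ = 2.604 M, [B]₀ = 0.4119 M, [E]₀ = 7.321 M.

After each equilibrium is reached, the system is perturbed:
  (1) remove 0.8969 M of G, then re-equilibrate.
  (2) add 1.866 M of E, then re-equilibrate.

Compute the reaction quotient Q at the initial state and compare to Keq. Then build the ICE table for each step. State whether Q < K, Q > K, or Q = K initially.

Q₀ = 49.97; Q > K (proceeds reverse)

Q₀ = 49.97 vs Keq = 2.09 ⇒ Q>K, reverse
Step 1:
                  G         B         E
  Initial     2.604    0.4119     7.321
  Change      1.576     1.576    -3.153
  Equil        4.18     1.988     4.168
  solve Keq expr → x = -1.576; check Q = 2.09
Then remove 0.8969 M of G.
Step 2:
                  G         B         E
  Initial     3.284     1.988     4.168
  Change     0.1359    0.1359   -0.2718
  Equil       3.419     2.124     3.896
  solve Keq expr → x = -0.1359; check Q = 2.09
Then add 1.866 M of E.
Step 3:
                  G         B         E
  Initial     3.419     2.124     5.762
  Change     0.5362    0.5362    -1.072
  Equil       3.956      2.66      4.69
  solve Keq expr → x = -0.5362; check Q = 2.09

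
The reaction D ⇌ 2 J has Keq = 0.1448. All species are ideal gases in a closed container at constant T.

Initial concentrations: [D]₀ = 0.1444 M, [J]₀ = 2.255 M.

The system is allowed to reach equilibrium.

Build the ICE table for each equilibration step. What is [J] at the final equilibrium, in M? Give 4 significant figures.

Q₀ = 35.21 vs Keq = 0.1448 ⇒ Q>K, reverse
Step 1:
                    D           J
  init         0.1444       2.255
  Δ            0.9303      -1.861
  eq            1.075      0.3945
  solve Keq expr → x = -0.9303; check Q = 0.1448

[J]_eq = 0.3945 M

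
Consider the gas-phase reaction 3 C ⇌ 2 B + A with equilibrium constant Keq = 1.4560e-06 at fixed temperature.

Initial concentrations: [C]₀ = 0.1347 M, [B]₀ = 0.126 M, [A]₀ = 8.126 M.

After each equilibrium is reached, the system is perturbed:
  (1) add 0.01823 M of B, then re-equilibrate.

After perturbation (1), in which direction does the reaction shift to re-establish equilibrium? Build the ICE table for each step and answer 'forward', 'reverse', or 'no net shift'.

Q₀ = 52.79 vs Keq = 1.4560e-06 ⇒ Q>K, reverse
Step 1:
                    C           B           A
  init         0.1347       0.126       8.126
  Δ            0.1889     -0.1259    -0.06296
  eq           0.3236  7.8218e-05       8.063
  solve Keq expr → x = -0.06296; check Q = 1.4560e-06
Then add 0.01823 M of B.
Step 2:
                    C           B           A
  init         0.3236     0.01831       8.063
  Δ           0.02733    -0.01822    -0.00911
  eq           0.3509  8.8384e-05       8.054
  solve Keq expr → x = -0.00911; check Q = 1.4560e-06

Direction: reverse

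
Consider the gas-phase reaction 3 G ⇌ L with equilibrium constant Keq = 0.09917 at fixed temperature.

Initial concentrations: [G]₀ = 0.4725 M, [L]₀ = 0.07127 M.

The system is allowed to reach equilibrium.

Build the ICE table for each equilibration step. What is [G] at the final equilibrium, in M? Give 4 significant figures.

[G]_eq = 0.6166 M

Q₀ = 0.6756 vs Keq = 0.09917 ⇒ Q>K, reverse
Step 1:
                    G           L
  Initial      0.4725     0.07127
  Change       0.1441    -0.04802
  Equil        0.6166     0.02325
  solve Keq expr → x = -0.04802; check Q = 0.09917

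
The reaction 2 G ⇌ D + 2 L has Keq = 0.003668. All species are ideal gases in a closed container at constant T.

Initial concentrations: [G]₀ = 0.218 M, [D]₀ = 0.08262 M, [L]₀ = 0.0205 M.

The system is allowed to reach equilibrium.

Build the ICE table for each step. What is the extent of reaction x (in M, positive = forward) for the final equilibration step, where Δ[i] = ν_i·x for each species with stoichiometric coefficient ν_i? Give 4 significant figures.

x = 0.00958 M

Q₀ = 7.3060e-04 vs Keq = 0.003668 ⇒ Q<K, forward
Step 1:
                  G         D         L
  Initial     0.218   0.08262    0.0205
  Change   -0.01916   0.00958   0.01916
  Equil      0.1988    0.0922   0.03966
  solve Keq expr → x = 0.00958; check Q = 0.003668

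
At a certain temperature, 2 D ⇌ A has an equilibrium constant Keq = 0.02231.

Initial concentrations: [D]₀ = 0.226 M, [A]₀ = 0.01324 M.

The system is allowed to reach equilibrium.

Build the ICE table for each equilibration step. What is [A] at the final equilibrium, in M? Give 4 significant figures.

[A]_eq = 0.001391 M

Q₀ = 0.2592 vs Keq = 0.02231 ⇒ Q>K, reverse
Step 1:
                   D          A
  I            0.226    0.01324
  C           0.0237   -0.01185
  E           0.2497   0.001391
  solve Keq expr → x = -0.01185; check Q = 0.02231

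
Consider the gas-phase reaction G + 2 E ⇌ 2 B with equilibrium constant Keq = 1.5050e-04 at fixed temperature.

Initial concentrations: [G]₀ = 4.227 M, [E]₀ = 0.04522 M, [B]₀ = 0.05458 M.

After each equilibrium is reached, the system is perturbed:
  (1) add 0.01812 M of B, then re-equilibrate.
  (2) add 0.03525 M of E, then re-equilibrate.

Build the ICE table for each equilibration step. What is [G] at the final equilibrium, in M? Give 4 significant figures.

[G]_eq = 4.261 M

Q₀ = 0.3446 vs Keq = 1.5050e-04 ⇒ Q>K, reverse
Step 1:
                   G          E          B
  Initial      4.227    0.04522    0.05458
  Change     0.02606    0.05212   -0.05212
  Equil        4.253    0.09734   0.002463
  solve Keq expr → x = -0.02606; check Q = 1.5050e-04
Then add 0.01812 M of B.
Step 2:
                   G          E          B
  Initial      4.253    0.09734    0.02058
  Change    0.008835    0.01767   -0.01767
  Equil        4.262      0.115   0.002913
  solve Keq expr → x = -0.008835; check Q = 1.5050e-04
Then add 0.03525 M of E.
Step 3:
                   G          E          B
  Initial      4.262     0.1503   0.002913
  Change  -4.3525e-04 -8.7051e-04 8.7051e-04
  Equil        4.261     0.1494   0.003783
  solve Keq expr → x = 4.3525e-04; check Q = 1.5050e-04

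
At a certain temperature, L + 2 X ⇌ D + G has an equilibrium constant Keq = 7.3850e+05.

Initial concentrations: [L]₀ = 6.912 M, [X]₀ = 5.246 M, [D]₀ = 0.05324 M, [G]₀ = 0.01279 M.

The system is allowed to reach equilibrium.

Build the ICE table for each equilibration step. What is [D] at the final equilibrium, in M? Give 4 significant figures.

Q₀ = 3.5797e-06 vs Keq = 7.3850e+05 ⇒ Q<K, forward
Step 1:
                   L          X          D          G
  Initial      6.912      5.246    0.05324    0.01279
  Change      -2.622     -5.245      2.622      2.622
  Equil         4.29   0.001492      2.675      2.635
  solve Keq expr → x = 2.622; check Q = 7.3850e+05

[D]_eq = 2.675 M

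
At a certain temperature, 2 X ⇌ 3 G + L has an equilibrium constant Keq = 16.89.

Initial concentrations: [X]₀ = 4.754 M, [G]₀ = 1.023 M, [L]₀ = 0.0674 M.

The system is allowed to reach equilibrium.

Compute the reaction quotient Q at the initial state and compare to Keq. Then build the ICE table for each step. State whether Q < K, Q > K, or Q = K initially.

Q₀ = 0.003193 vs Keq = 16.89 ⇒ Q<K, forward
Step 1:
                  X         G         L
  Initial     4.754     1.023    0.0674
  Change     -2.269     3.404     1.135
  Equil       2.485     4.427     1.202
  solve Keq expr → x = 1.135; check Q = 16.89

Q₀ = 0.003193; Q < K (proceeds forward)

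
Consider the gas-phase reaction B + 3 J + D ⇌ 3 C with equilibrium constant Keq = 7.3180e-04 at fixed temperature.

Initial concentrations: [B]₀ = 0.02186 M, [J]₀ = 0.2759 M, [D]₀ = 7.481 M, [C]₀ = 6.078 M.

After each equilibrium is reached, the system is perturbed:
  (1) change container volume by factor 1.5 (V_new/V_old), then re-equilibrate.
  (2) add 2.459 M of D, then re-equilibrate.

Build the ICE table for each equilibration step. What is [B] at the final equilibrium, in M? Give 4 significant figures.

Q₀ = 6.5376e+04 vs Keq = 7.3180e-04 ⇒ Q>K, reverse
Step 1:
                   B          J          D          C
  init       0.02186     0.2759      7.481      6.078
  Δ             1.64      4.919       1.64     -4.919
  eq           1.662      5.195      9.121      1.159
  solve Keq expr → x = -1.64; check Q = 7.3180e-04
Then change container volume by factor 1.5 (V_new/V_old).
Step 2:
                   B          J          D          C
  init         1.108      3.464      6.081     0.7724
  Δ          0.04909     0.1473    0.04909    -0.1473
  eq           1.157      3.611       6.13     0.6251
  solve Keq expr → x = -0.04909; check Q = 7.3180e-04
Then add 2.459 M of D.
Step 3:
                   B          J          D          C
  init         1.157      3.611      8.589     0.6251
  Δ         -0.01954   -0.05862   -0.01954    0.05862
  eq           1.137      3.552      8.569     0.6838
  solve Keq expr → x = 0.01954; check Q = 7.3180e-04

[B]_eq = 1.137 M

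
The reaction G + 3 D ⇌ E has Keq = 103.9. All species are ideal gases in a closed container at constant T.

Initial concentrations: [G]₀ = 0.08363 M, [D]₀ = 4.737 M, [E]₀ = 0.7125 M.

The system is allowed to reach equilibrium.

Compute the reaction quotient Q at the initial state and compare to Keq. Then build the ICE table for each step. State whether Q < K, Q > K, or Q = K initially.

Q₀ = 0.08015 vs Keq = 103.9 ⇒ Q<K, forward
Step 1:
                    G           D           E
  init        0.08363       4.737      0.7125
  Δ          -0.08355     -0.2506     0.08355
  eq       8.4847e-05       4.486       0.796
  solve Keq expr → x = 0.08355; check Q = 103.9

Q₀ = 0.08015; Q < K (proceeds forward)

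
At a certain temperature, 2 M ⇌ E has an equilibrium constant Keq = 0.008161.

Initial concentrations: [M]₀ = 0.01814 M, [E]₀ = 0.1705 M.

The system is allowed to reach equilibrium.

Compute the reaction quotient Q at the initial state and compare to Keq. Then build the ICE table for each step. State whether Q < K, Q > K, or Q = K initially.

Q₀ = 518.1 vs Keq = 0.008161 ⇒ Q>K, reverse
Step 1:
                   M          E
  Initial    0.01814     0.1705
  Change      0.3389    -0.1695
  Equil       0.3571    0.00104
  solve Keq expr → x = -0.1695; check Q = 0.008161

Q₀ = 518.1; Q > K (proceeds reverse)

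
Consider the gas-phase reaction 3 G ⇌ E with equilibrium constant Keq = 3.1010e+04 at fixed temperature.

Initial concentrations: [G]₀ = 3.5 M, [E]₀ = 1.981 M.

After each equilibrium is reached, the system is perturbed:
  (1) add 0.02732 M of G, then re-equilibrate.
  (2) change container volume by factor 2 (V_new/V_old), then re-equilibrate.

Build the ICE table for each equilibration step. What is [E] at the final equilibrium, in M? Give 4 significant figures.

[E]_eq = 1.566 M

Q₀ = 0.0462 vs Keq = 3.1010e+04 ⇒ Q<K, forward
Step 1:
                    G           E
  I               3.5       1.981
  C            -3.453       1.151
  E           0.04657       3.132
  solve Keq expr → x = 1.151; check Q = 3.1010e+04
Then add 0.02732 M of G.
Step 2:
                    G           E
  I           0.07389       3.132
  C          -0.02727    0.009092
  E           0.04662       3.141
  solve Keq expr → x = 0.009092; check Q = 3.1010e+04
Then change container volume by factor 2 (V_new/V_old).
Step 3:
                    G           E
  I           0.02331       1.571
  C           0.01366   -0.004552
  E           0.03696       1.566
  solve Keq expr → x = -0.004552; check Q = 3.1010e+04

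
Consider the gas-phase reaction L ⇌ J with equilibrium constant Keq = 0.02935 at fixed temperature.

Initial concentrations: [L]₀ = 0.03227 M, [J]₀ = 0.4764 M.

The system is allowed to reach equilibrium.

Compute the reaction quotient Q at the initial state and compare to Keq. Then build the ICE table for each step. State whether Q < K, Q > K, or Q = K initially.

Q₀ = 14.76; Q > K (proceeds reverse)

Q₀ = 14.76 vs Keq = 0.02935 ⇒ Q>K, reverse
Step 1:
                  L         J
  init      0.03227    0.4764
  Δ          0.4619   -0.4619
  eq         0.4942    0.0145
  solve Keq expr → x = -0.4619; check Q = 0.02935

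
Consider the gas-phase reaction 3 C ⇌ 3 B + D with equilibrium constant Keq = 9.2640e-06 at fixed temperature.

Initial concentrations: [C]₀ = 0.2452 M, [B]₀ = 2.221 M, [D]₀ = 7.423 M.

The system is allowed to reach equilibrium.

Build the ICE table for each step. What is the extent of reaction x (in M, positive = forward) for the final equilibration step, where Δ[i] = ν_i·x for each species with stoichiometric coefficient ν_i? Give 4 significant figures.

x = -0.7313 M

Q₀ = 5517 vs Keq = 9.2640e-06 ⇒ Q>K, reverse
Step 1:
                  C         B         D
  init       0.2452     2.221     7.423
  Δ           2.194    -2.194   -0.7313
  eq          2.439   0.02718     6.692
  solve Keq expr → x = -0.7313; check Q = 9.2640e-06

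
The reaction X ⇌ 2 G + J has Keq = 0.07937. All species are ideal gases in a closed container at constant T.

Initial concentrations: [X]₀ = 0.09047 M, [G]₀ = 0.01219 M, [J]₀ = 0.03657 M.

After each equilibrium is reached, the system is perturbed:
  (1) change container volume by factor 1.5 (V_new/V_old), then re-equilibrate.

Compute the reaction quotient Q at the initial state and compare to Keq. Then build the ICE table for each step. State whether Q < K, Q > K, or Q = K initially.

Q₀ = 6.0066e-05; Q < K (proceeds forward)

Q₀ = 6.0066e-05 vs Keq = 0.07937 ⇒ Q<K, forward
Step 1:
                   X          G          J
  init       0.09047    0.01219    0.03657
  Δ          -0.0648     0.1296     0.0648
  eq         0.02567     0.1418     0.1014
  solve Keq expr → x = 0.0648; check Q = 0.07937
Then change container volume by factor 1.5 (V_new/V_old).
Step 2:
                   X          G          J
  init       0.01712    0.09452    0.06758
  Δ        -0.006387    0.01277   0.006387
  eq         0.01073     0.1073    0.07396
  solve Keq expr → x = 0.006387; check Q = 0.07937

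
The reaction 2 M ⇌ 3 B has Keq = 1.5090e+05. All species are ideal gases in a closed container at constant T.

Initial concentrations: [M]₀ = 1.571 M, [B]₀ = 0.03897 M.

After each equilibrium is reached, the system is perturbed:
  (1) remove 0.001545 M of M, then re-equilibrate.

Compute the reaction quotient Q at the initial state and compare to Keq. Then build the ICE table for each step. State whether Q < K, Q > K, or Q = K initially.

Q₀ = 2.3979e-05 vs Keq = 1.5090e+05 ⇒ Q<K, forward
Step 1:
                   M          B
  Initial      1.571    0.03897
  Change      -1.562      2.342
  Equil      0.00946      2.381
  solve Keq expr → x = 0.7808; check Q = 1.5090e+05
Then remove 0.001545 M of M.
Step 2:
                   M          B
  Initial   0.007915      2.381
  Change    0.001531  -0.002297
  Equil     0.009446      2.379
  solve Keq expr → x = -7.6566e-04; check Q = 1.5090e+05

Q₀ = 2.3979e-05; Q < K (proceeds forward)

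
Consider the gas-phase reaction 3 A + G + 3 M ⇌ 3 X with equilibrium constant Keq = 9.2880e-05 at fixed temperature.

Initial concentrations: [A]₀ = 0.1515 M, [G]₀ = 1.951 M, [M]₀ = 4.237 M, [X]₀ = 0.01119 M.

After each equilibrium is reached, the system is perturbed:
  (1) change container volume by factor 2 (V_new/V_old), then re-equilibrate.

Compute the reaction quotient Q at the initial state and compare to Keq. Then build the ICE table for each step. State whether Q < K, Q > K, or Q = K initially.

Q₀ = 2.7153e-06; Q < K (proceeds forward)

Q₀ = 2.7153e-06 vs Keq = 9.2880e-05 ⇒ Q<K, forward
Step 1:
                  A         G         M         X
  I          0.1515     1.951     4.237   0.01119
  C        -0.02012 -0.006708  -0.02012   0.02012
  E          0.1314     1.944     4.217   0.03131
  solve Keq expr → x = 0.006708; check Q = 9.2880e-05
Then change container volume by factor 2 (V_new/V_old).
Step 2:
                  A         G         M         X
  I         0.06569    0.9721     2.108   0.01566
  C        0.008595  0.002865  0.008595 -0.008595
  E         0.07428     0.975     2.117  0.007062
  solve Keq expr → x = -0.002865; check Q = 9.2880e-05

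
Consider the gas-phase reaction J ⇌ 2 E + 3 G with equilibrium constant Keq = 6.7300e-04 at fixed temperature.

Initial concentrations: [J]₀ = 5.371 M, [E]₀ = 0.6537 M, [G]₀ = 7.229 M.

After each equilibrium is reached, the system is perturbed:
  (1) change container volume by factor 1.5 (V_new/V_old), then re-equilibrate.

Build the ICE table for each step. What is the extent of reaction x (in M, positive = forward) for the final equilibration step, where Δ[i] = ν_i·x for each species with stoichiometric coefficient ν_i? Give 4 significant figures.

x = 0.001643 M

Q₀ = 30.06 vs Keq = 6.7300e-04 ⇒ Q>K, reverse
Step 1:
                  J         E         G
  init        5.371    0.6537     7.229
  Δ          0.3249   -0.6497   -0.9746
  eq          5.696  0.003958     6.254
  solve Keq expr → x = -0.3249; check Q = 6.7300e-04
Then change container volume by factor 1.5 (V_new/V_old).
Step 2:
                  J         E         G
  init        3.797  0.002639      4.17
  Δ       -0.001643  0.003287   0.00493
  eq          3.796  0.005926     4.175
  solve Keq expr → x = 0.001643; check Q = 6.7300e-04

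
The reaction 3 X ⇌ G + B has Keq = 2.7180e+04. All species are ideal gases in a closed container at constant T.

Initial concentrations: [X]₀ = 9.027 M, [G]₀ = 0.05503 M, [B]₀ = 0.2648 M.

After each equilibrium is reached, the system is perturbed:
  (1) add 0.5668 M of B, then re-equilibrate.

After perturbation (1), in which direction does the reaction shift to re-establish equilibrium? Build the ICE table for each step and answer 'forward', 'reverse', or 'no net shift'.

Q₀ = 1.9810e-05 vs Keq = 2.7180e+04 ⇒ Q<K, forward
Step 1:
                  X         G         B
  Initial     9.027   0.05503    0.2648
  Change     -8.956     2.985     2.985
  Equil     0.07137      3.04      3.25
  solve Keq expr → x = 2.985; check Q = 2.7180e+04
Then add 0.5668 M of B.
Step 2:
                  X         G         B
  Initial   0.07137      3.04     3.817
  Change   0.003909 -0.001303 -0.001303
  Equil     0.07528     3.039     3.816
  solve Keq expr → x = -0.001303; check Q = 2.7180e+04

Direction: reverse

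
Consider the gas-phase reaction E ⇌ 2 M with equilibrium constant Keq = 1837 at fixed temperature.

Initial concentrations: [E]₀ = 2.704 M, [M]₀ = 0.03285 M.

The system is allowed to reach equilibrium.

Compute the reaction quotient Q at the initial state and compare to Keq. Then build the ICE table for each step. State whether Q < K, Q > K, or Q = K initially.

Q₀ = 3.9908e-04 vs Keq = 1837 ⇒ Q<K, forward
Step 1:
                  E         M
  Initial     2.704   0.03285
  Change     -2.688     5.376
  Equil     0.01593     5.409
  solve Keq expr → x = 2.688; check Q = 1837

Q₀ = 3.9908e-04; Q < K (proceeds forward)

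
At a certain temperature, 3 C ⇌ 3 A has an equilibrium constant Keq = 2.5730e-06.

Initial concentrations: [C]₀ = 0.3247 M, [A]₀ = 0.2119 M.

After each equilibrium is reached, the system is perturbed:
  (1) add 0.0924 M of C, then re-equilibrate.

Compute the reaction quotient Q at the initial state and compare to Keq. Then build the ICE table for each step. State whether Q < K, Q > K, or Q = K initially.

Q₀ = 0.2779; Q > K (proceeds reverse)

Q₀ = 0.2779 vs Keq = 2.5730e-06 ⇒ Q>K, reverse
Step 1:
                    C           A
  I            0.3247      0.2119
  C            0.2046     -0.2046
  E            0.5293    0.007254
  solve Keq expr → x = -0.06822; check Q = 2.5730e-06
Then add 0.0924 M of C.
Step 2:
                    C           A
  I            0.6217    0.007254
  C         -0.001249    0.001249
  E            0.6205    0.008503
  solve Keq expr → x = 4.1634e-04; check Q = 2.5730e-06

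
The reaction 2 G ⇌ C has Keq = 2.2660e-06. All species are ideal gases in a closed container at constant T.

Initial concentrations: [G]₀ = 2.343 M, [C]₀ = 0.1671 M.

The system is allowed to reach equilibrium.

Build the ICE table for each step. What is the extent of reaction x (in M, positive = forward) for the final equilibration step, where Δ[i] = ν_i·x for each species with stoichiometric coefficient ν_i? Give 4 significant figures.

x = -0.1671 M

Q₀ = 0.03044 vs Keq = 2.2660e-06 ⇒ Q>K, reverse
Step 1:
                  G         C
  Initial     2.343    0.1671
  Change     0.3342   -0.1671
  Equil       2.677 1.6241e-05
  solve Keq expr → x = -0.1671; check Q = 2.2660e-06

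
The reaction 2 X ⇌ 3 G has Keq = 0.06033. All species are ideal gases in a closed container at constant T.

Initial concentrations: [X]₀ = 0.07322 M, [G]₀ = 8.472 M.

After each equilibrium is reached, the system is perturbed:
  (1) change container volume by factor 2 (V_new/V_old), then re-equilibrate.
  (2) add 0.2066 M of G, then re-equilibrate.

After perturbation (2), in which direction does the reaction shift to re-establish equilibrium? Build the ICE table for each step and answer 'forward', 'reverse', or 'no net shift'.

Direction: reverse

Q₀ = 1.1342e+05 vs Keq = 0.06033 ⇒ Q>K, reverse
Step 1:
                   X          G
  I          0.07322      8.472
  C            4.887     -7.331
  E            4.961      1.141
  solve Keq expr → x = -2.444; check Q = 0.06033
Then change container volume by factor 2 (V_new/V_old).
Step 2:
                   X          G
  I             2.48     0.5704
  C          -0.0875     0.1313
  E            2.393     0.7017
  solve Keq expr → x = 0.04375; check Q = 0.06033
Then add 0.2066 M of G.
Step 3:
                   X          G
  I            2.393     0.9083
  C            0.122     -0.183
  E            2.515     0.7253
  solve Keq expr → x = -0.06098; check Q = 0.06033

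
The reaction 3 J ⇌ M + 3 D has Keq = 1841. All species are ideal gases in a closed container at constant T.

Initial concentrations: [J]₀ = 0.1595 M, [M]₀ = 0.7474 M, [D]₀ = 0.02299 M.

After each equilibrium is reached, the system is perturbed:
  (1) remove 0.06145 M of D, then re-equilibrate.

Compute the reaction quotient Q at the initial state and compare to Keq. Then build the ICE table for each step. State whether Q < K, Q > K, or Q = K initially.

Q₀ = 0.002238; Q < K (proceeds forward)

Q₀ = 0.002238 vs Keq = 1841 ⇒ Q<K, forward
Step 1:
                   J          M          D
  Initial     0.1595     0.7474    0.02299
  Change     -0.1467    0.04889     0.1467
  Equil      0.01283     0.7963     0.1697
  solve Keq expr → x = 0.04889; check Q = 1841
Then remove 0.06145 M of D.
Step 2:
                   J          M          D
  Initial    0.01283     0.7963     0.1082
  Change   -0.004316   0.001439   0.004316
  Equil     0.008515     0.7977     0.1125
  solve Keq expr → x = 0.001439; check Q = 1841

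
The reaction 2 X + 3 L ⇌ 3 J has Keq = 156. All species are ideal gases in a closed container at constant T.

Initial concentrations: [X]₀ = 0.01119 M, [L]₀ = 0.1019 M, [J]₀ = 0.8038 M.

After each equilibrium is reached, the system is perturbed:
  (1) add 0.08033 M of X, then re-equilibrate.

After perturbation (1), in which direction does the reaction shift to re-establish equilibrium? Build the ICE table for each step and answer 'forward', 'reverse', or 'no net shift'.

Direction: forward

Q₀ = 3.9198e+06 vs Keq = 156 ⇒ Q>K, reverse
Step 1:
                   X          L          J
  I          0.01119     0.1019     0.8038
  C           0.1594     0.2391    -0.2391
  E           0.1706      0.341     0.5647
  solve Keq expr → x = -0.07971; check Q = 156
Then add 0.08033 M of X.
Step 2:
                   X          L          J
  I           0.2509      0.341     0.5647
  C         -0.02562   -0.03843    0.03843
  E           0.2253     0.3026     0.6031
  solve Keq expr → x = 0.01281; check Q = 156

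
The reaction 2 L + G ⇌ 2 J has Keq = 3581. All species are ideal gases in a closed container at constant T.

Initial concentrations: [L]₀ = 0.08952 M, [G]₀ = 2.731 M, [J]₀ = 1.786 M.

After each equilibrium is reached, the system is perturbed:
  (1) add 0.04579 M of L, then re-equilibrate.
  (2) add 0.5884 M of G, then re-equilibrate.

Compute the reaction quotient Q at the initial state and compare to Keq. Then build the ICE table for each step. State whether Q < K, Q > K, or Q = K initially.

Q₀ = 145.7 vs Keq = 3581 ⇒ Q<K, forward
Step 1:
                    L           G           J
  I           0.08952       2.731       1.786
  C          -0.07062    -0.03531     0.07062
  E            0.0189       2.696       1.857
  solve Keq expr → x = 0.03531; check Q = 3581
Then add 0.04579 M of L.
Step 2:
                    L           G           J
  I           0.06469       2.696       1.857
  C          -0.04525    -0.02262     0.04525
  E           0.01944       2.673       1.902
  solve Keq expr → x = 0.02262; check Q = 3581
Then add 0.5884 M of G.
Step 3:
                    L           G           J
  I           0.01944       3.261       1.902
  C         -0.001821 -9.1066e-04    0.001821
  E           0.01762       3.261       1.904
  solve Keq expr → x = 9.1066e-04; check Q = 3581

Q₀ = 145.7; Q < K (proceeds forward)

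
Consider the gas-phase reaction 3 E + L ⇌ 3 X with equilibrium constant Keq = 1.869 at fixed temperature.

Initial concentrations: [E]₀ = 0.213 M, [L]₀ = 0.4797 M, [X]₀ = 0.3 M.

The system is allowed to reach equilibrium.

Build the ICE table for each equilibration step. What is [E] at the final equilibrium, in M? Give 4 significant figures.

Q₀ = 5.824 vs Keq = 1.869 ⇒ Q>K, reverse
Step 1:
                  E         L         X
  Initial     0.213    0.4797       0.3
  Change     0.0468    0.0156   -0.0468
  Equil      0.2598    0.4953    0.2532
  solve Keq expr → x = -0.0156; check Q = 1.869

[E]_eq = 0.2598 M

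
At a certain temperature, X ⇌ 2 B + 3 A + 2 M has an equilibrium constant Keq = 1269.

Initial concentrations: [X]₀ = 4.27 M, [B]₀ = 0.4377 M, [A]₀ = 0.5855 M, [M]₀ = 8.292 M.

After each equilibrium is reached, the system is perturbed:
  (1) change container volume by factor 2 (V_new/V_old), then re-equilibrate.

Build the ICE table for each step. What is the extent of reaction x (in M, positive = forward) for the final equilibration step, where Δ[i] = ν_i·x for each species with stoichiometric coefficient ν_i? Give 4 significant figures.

Q₀ = 0.6192 vs Keq = 1269 ⇒ Q<K, forward
Step 1:
                  X         B         A         M
  Initial      4.27    0.4377    0.5855     8.292
  Change    -0.6522     1.304     1.957     1.304
  Equil       3.618     1.742     2.542     9.596
  solve Keq expr → x = 0.6522; check Q = 1269
Then change container volume by factor 2 (V_new/V_old).
Step 2:
                  X         B         A         M
  Initial     1.809     0.871     1.271     4.798
  Change    -0.4414    0.8828     1.324    0.8828
  Equil       1.367     1.754     2.595     5.681
  solve Keq expr → x = 0.4414; check Q = 1269

x = 0.4414 M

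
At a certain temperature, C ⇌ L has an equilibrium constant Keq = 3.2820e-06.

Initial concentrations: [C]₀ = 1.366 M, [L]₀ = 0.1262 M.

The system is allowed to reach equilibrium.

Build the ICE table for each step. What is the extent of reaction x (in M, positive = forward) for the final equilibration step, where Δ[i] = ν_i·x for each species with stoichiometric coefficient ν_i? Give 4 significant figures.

Q₀ = 0.09239 vs Keq = 3.2820e-06 ⇒ Q>K, reverse
Step 1:
                  C         L
  init        1.366    0.1262
  Δ          0.1262   -0.1262
  eq          1.492 4.8974e-06
  solve Keq expr → x = -0.1262; check Q = 3.2820e-06

x = -0.1262 M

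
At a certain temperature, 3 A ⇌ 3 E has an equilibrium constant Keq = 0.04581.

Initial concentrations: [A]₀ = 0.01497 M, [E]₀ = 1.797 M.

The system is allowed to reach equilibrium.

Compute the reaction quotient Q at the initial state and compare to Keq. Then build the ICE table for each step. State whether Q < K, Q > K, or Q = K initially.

Q₀ = 1.7297e+06; Q > K (proceeds reverse)

Q₀ = 1.7297e+06 vs Keq = 0.04581 ⇒ Q>K, reverse
Step 1:
                    A           E
  init        0.01497       1.797
  Δ              1.32       -1.32
  eq            1.334      0.4775
  solve Keq expr → x = -0.4398; check Q = 0.04581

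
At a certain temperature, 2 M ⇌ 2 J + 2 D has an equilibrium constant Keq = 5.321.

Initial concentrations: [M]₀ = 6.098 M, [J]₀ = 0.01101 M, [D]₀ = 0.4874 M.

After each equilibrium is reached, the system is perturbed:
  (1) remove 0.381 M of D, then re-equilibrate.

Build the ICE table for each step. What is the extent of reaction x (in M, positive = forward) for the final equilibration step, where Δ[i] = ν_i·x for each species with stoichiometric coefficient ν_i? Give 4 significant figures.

Q₀ = 7.7441e-07 vs Keq = 5.321 ⇒ Q<K, forward
Step 1:
                  M         J         D
  init        6.098   0.01101    0.4874
  Δ          -2.601     2.601     2.601
  eq          3.497     2.612     3.088
  solve Keq expr → x = 1.3; check Q = 5.321
Then remove 0.381 M of D.
Step 2:
                  M         J         D
  init        3.497     2.612     2.707
  Δ         -0.1283    0.1283    0.1283
  eq          3.369      2.74     2.836
  solve Keq expr → x = 0.06417; check Q = 5.321

x = 0.06417 M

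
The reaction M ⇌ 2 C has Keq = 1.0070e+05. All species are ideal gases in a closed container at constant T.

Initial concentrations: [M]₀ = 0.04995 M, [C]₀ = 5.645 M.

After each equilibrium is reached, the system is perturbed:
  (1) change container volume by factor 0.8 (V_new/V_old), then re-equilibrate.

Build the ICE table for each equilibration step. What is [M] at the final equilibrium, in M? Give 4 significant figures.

[M]_eq = 5.1195e-04 M

Q₀ = 638 vs Keq = 1.0070e+05 ⇒ Q<K, forward
Step 1:
                  M         C
  I         0.04995     5.645
  C        -0.04962   0.09924
  E       3.2767e-04     5.744
  solve Keq expr → x = 0.04962; check Q = 1.0070e+05
Then change container volume by factor 0.8 (V_new/V_old).
Step 2:
                  M         C
  I       4.0959e-04      7.18
  C       1.0237e-04 -2.0474e-04
  E       5.1195e-04      7.18
  solve Keq expr → x = -1.0237e-04; check Q = 1.0070e+05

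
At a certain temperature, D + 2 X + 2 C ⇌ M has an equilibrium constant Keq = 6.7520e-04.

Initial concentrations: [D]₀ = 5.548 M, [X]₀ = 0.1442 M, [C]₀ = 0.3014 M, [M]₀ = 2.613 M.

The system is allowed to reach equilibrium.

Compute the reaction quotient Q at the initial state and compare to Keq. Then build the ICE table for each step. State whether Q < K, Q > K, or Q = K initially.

Q₀ = 249.3; Q > K (proceeds reverse)

Q₀ = 249.3 vs Keq = 6.7520e-04 ⇒ Q>K, reverse
Step 1:
                    D           X           C           M
  Initial       5.548      0.1442      0.3014       2.613
  Change        1.723       3.447       3.447      -1.723
  Equil         7.271       3.591       3.748      0.8896
  solve Keq expr → x = -1.723; check Q = 6.7520e-04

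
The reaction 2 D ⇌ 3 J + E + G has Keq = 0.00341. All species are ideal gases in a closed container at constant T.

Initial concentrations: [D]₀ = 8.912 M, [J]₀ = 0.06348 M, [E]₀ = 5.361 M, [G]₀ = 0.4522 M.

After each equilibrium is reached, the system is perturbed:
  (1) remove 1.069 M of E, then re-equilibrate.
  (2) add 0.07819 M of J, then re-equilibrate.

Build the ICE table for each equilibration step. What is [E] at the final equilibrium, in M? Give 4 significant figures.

[E]_eq = 4.402 M

Q₀ = 7.8079e-06 vs Keq = 0.00341 ⇒ Q<K, forward
Step 1:
                   D          J          E          G
  init         8.912    0.06348      5.361     0.4522
  Δ          -0.2463     0.3695     0.1232     0.1232
  eq           8.666      0.433      5.484     0.5754
  solve Keq expr → x = 0.1232; check Q = 0.00341
Then remove 1.069 M of E.
Step 2:
                   D          J          E          G
  init         8.666      0.433      4.415     0.5754
  Δ         -0.01924    0.02886   0.009621   0.009621
  eq           8.646     0.4618      4.425      0.585
  solve Keq expr → x = 0.009621; check Q = 0.00341
Then add 0.07819 M of J.
Step 3:
                   D          J          E          G
  init         8.646       0.54      4.425      0.585
  Δ          0.04629   -0.06944   -0.02315   -0.02315
  eq           8.693     0.4706      4.402     0.5618
  solve Keq expr → x = -0.02315; check Q = 0.00341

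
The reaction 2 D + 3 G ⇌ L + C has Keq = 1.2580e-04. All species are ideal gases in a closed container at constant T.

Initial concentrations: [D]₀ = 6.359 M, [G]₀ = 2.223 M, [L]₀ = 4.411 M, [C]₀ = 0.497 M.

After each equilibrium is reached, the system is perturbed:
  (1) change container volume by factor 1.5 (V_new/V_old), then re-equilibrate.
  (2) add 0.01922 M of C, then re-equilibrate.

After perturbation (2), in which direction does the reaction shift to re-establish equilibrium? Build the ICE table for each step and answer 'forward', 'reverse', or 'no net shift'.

Q₀ = 0.004935 vs Keq = 1.2580e-04 ⇒ Q>K, reverse
Step 1:
                   D          G          L          C
  init         6.359      2.223      4.411      0.497
  Δ           0.8529      1.279    -0.4265    -0.4265
  eq           7.212      3.502      3.985    0.07055
  solve Keq expr → x = -0.4265; check Q = 1.2580e-04
Then change container volume by factor 1.5 (V_new/V_old).
Step 2:
                   D          G          L          C
  init         4.808      2.335      2.656    0.04703
  Δ          0.06157    0.09235   -0.03078   -0.03078
  eq            4.87      2.427      2.626    0.01625
  solve Keq expr → x = -0.03078; check Q = 1.2580e-04
Then add 0.01922 M of C.
Step 3:
                   D          G          L          C
  init          4.87      2.427      2.626    0.03547
  Δ          0.03551    0.05326   -0.01775   -0.01775
  eq           4.905      2.481      2.608    0.01771
  solve Keq expr → x = -0.01775; check Q = 1.2580e-04

Direction: reverse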